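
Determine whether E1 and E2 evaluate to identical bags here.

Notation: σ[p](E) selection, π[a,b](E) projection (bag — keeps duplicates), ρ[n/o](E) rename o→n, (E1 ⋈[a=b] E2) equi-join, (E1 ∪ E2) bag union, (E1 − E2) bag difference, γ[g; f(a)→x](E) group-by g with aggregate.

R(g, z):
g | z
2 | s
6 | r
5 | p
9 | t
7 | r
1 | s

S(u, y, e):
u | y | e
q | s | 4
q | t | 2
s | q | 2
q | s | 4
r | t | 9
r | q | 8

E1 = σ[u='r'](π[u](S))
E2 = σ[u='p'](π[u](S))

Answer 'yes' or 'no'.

E1 row counts bottom-up:
  S → 6
  π[u](S) → 6
  σ[u='r'](π[u](S)) → 2
E2 row counts bottom-up:
  S → 6
  π[u](S) → 6
  σ[u='p'](π[u](S)) → 0

E1 result:
u
r
r
E2 result:
u
(0 rows)
Witness: ('r',) appears 2× in E1 but 0× in E2.

no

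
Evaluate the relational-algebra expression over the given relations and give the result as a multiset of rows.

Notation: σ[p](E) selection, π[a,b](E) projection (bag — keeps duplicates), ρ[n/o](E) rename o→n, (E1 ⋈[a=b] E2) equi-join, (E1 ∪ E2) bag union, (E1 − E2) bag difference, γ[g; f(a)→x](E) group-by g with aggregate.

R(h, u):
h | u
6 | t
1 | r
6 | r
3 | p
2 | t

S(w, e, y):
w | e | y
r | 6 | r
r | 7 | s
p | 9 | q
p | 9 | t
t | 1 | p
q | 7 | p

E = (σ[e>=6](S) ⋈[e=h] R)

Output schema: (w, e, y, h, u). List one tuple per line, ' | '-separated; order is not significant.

Subexpression sizes:
  S → 6
  σ[e>=6](S) → 5
  R → 5
  (σ[e>=6](S) ⋈[e=h] R) → 2

== RESULT ==
w | e | y | h | u
r | 6 | r | 6 | r
r | 6 | r | 6 | t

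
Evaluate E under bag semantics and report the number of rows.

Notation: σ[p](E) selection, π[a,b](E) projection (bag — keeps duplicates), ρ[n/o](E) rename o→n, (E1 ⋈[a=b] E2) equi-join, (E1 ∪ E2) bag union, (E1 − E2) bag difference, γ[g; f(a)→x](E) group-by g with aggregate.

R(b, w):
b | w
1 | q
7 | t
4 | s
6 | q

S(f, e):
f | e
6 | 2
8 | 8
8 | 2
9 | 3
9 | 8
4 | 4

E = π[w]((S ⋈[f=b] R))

Row counts bottom-up:
  S → 6
  R → 4
  (S ⋈[f=b] R) → 2
  π[w]((S ⋈[f=b] R)) → 2

|E| = 2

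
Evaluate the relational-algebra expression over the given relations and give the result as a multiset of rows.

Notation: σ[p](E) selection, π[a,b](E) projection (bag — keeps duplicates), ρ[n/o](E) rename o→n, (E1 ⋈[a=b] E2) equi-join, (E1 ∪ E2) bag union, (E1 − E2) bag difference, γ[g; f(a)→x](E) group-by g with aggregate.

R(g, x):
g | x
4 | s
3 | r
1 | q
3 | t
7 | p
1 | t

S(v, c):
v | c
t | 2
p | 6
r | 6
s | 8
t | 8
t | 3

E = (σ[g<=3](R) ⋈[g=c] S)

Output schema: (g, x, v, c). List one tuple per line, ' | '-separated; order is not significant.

Per-node cardinality:
  R → 6
  σ[g<=3](R) → 4
  S → 6
  (σ[g<=3](R) ⋈[g=c] S) → 2

== RESULT ==
g | x | v | c
3 | r | t | 3
3 | t | t | 3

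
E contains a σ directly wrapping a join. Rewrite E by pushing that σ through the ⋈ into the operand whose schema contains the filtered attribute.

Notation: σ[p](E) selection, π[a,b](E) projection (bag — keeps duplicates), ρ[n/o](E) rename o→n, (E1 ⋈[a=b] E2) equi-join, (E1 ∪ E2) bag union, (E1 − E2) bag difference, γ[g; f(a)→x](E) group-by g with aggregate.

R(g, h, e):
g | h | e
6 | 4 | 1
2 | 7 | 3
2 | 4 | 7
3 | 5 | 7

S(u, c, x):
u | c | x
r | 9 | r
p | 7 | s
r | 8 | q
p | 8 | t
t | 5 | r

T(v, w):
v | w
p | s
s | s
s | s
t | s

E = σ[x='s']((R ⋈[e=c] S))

σ filters on x, owned by the right side.
E' = (R ⋈[e=c] σ[x='s'](S))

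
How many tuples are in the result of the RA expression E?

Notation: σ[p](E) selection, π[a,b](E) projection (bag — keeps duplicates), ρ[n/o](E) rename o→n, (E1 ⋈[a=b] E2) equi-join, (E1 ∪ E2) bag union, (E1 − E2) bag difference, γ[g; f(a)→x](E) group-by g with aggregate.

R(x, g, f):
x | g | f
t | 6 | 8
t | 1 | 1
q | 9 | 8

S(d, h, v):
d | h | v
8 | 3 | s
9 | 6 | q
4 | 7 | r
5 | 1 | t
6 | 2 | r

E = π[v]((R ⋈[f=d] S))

Per-node cardinality:
  R → 3
  S → 5
  (R ⋈[f=d] S) → 2
  π[v]((R ⋈[f=d] S)) → 2

|E| = 2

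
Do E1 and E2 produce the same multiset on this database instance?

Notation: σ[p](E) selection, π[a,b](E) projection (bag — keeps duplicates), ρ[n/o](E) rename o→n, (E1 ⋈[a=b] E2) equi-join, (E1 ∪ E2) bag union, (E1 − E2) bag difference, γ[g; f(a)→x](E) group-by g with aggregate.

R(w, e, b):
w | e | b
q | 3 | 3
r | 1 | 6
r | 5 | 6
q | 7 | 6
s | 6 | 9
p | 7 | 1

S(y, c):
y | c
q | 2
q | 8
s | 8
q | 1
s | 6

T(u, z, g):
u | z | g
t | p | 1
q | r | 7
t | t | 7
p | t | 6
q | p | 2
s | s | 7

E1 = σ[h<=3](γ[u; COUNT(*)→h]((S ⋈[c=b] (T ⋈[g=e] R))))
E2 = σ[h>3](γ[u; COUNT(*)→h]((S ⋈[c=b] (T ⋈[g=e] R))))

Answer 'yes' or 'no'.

E1 per-node cardinality:
  S → 5
  T → 6
  R → 6
  (T ⋈[g=e] R) → 8
  (S ⋈[c=b] (T ⋈[g=e] R)) → 7
  γ[u; COUNT(*)→h]((S ⋈[c=b] (T ⋈[g=e] R))) → 3
  σ[h<=3](γ[u; COUNT(*)→h]((S ⋈[c=b] (T ⋈[g=e] R)))) → 3
E2 per-node cardinality:
  S → 5
  T → 6
  R → 6
  (T ⋈[g=e] R) → 8
  (S ⋈[c=b] (T ⋈[g=e] R)) → 7
  γ[u; COUNT(*)→h]((S ⋈[c=b] (T ⋈[g=e] R))) → 3
  σ[h>3](γ[u; COUNT(*)→h]((S ⋈[c=b] (T ⋈[g=e] R)))) → 0

E1 result:
u | h
q | 2
s | 2
t | 3
E2 result:
u | h
(0 rows)
Witness: ('t', 3) appears 1× in E1 but 0× in E2.

no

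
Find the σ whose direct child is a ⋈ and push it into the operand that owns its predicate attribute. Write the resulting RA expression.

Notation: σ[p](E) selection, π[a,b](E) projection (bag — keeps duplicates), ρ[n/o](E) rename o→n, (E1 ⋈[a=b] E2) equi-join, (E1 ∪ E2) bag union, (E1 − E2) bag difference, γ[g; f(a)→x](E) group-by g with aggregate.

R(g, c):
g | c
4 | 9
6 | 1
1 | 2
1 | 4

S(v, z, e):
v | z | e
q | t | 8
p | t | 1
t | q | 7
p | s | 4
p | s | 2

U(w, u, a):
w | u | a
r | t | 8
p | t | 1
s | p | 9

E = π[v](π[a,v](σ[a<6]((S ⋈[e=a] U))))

σ filters on a, owned by the right side.
E' = π[v](π[a,v]((S ⋈[e=a] σ[a<6](U))))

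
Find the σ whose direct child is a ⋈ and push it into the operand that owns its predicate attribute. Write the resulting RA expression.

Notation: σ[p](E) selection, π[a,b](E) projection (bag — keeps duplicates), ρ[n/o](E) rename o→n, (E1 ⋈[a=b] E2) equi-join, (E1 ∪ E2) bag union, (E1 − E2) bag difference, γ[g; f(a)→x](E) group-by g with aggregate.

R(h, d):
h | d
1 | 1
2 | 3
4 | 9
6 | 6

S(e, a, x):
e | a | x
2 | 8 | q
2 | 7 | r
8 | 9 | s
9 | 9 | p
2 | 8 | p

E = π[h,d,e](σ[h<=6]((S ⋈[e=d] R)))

σ filters on h, owned by the right side.
E' = π[h,d,e]((S ⋈[e=d] σ[h<=6](R)))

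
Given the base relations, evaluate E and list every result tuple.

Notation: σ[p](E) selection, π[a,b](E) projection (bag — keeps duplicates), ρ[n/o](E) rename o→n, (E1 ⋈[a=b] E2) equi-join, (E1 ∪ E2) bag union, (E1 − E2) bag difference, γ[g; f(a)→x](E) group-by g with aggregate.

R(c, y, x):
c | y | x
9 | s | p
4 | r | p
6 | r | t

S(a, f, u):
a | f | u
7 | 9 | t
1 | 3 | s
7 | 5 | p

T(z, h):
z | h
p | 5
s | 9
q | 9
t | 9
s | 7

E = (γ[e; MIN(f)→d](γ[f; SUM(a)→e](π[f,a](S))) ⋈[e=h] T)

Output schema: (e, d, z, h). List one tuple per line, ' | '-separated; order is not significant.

Subexpression sizes:
  S → 3
  π[f,a](S) → 3
  γ[f; SUM(a)→e](π[f,a](S)) → 3
  γ[e; MIN(f)→d](γ[f; SUM(a)→e](π[f,a](S))) → 2
  T → 5
  (γ[e; MIN(f)→d](γ[f; SUM(a)→e](π[f,a](S))) ⋈[e=h] T) → 1

== RESULT ==
e | d | z | h
7 | 5 | s | 7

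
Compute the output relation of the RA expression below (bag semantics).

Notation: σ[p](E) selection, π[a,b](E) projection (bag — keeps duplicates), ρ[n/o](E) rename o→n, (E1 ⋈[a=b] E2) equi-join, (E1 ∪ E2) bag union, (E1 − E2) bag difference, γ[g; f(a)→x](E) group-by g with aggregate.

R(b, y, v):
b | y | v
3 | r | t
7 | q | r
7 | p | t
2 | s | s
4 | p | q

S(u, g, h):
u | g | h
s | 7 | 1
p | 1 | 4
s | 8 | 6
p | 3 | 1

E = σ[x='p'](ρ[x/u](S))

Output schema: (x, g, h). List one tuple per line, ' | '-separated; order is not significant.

Stepwise |·|:
  S → 4
  ρ[x/u](S) → 4
  σ[x='p'](ρ[x/u](S)) → 2

== RESULT ==
x | g | h
p | 1 | 4
p | 3 | 1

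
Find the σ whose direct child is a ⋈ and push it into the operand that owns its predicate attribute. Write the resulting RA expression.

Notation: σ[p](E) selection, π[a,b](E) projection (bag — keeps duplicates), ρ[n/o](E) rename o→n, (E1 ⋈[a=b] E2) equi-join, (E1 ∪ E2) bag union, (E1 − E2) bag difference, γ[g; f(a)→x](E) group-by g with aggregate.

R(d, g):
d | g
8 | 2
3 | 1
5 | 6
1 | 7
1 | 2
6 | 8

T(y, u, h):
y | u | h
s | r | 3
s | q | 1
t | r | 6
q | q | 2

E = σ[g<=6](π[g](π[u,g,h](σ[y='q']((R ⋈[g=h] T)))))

σ filters on y, owned by the right side.
E' = σ[g<=6](π[g](π[u,g,h]((R ⋈[g=h] σ[y='q'](T)))))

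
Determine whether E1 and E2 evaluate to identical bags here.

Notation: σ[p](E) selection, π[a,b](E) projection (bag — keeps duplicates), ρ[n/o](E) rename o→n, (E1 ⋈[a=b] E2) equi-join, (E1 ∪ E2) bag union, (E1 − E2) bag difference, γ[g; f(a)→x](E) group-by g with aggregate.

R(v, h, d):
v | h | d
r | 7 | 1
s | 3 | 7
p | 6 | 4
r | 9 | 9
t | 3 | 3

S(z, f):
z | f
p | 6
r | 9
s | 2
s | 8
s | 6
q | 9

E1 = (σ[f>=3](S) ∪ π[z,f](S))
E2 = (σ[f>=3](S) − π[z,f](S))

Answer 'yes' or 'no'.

E1 per-node cardinality:
  S → 6
  σ[f>=3](S) → 5
  S → 6
  π[z,f](S) → 6
  (σ[f>=3](S) ∪ π[z,f](S)) → 11
E2 per-node cardinality:
  S → 6
  σ[f>=3](S) → 5
  S → 6
  π[z,f](S) → 6
  (σ[f>=3](S) − π[z,f](S)) → 0

E1 result:
z | f
p | 6
p | 6
q | 9
q | 9
r | 9
r | 9
s | 2
s | 6
s | 6
s | 8
s | 8
E2 result:
z | f
(0 rows)
Witness: ('s', 6) appears 2× in E1 but 0× in E2.

no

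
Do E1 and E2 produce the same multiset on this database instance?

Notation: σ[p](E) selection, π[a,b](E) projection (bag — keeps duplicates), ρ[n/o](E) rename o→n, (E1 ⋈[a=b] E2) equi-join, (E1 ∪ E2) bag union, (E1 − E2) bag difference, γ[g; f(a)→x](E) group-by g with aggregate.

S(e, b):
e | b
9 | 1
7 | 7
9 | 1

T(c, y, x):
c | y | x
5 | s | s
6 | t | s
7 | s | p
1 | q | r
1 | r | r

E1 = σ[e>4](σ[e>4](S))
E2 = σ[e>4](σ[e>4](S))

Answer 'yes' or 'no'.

E1 per-node cardinality:
  S → 3
  σ[e>4](S) → 3
  σ[e>4](σ[e>4](S)) → 3
E2 per-node cardinality:
  S → 3
  σ[e>4](S) → 3
  σ[e>4](σ[e>4](S)) → 3

E1 and E2 produce the same multiset:
e | b
7 | 7
9 | 1
9 | 1

yes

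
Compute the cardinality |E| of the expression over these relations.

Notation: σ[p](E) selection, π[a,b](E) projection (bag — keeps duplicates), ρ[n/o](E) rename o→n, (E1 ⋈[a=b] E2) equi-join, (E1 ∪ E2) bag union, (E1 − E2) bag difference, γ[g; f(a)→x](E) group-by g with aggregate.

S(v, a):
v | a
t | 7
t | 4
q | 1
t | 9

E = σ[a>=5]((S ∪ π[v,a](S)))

Subexpression sizes:
  S → 4
  S → 4
  π[v,a](S) → 4
  (S ∪ π[v,a](S)) → 8
  σ[a>=5]((S ∪ π[v,a](S))) → 4

|E| = 4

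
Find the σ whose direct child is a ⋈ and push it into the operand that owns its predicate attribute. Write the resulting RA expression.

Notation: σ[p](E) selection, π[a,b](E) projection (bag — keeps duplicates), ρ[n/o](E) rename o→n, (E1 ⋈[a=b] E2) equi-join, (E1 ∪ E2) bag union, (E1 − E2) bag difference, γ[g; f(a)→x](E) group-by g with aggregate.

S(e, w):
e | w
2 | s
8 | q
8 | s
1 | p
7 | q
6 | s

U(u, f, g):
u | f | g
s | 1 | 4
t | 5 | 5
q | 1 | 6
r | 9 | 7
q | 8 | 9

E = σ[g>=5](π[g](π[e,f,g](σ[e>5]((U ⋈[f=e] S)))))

σ filters on e, owned by the right side.
E' = σ[g>=5](π[g](π[e,f,g]((U ⋈[f=e] σ[e>5](S)))))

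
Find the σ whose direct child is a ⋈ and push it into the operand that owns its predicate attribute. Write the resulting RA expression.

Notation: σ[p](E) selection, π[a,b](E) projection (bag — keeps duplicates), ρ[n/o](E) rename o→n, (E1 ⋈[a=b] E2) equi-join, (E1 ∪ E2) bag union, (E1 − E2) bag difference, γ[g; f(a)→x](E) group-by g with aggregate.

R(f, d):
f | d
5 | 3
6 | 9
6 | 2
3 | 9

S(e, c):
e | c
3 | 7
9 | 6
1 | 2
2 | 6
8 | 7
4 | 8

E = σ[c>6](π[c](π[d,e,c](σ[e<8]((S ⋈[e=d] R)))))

σ filters on e, owned by the left side.
E' = σ[c>6](π[c](π[d,e,c]((σ[e<8](S) ⋈[e=d] R))))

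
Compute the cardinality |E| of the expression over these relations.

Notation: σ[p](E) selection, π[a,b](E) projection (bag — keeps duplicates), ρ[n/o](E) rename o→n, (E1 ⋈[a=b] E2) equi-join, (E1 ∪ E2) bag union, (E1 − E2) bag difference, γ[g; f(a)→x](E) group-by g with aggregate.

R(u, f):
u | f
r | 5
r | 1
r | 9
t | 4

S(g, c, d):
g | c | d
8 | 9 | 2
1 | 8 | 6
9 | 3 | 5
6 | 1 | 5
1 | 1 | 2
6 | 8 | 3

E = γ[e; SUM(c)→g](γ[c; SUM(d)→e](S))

Per-node cardinality:
  S → 6
  γ[c; SUM(d)→e](S) → 4
  γ[e; SUM(c)→g](γ[c; SUM(d)→e](S)) → 4

|E| = 4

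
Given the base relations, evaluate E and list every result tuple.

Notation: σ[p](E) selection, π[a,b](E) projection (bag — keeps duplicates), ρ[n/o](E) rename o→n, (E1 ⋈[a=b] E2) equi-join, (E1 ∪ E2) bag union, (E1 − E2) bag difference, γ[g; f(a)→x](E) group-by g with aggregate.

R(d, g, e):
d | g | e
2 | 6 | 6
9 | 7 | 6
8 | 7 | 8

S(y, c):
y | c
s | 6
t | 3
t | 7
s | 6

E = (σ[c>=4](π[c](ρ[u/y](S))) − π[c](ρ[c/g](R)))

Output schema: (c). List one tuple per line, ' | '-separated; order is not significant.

Per-node cardinality:
  S → 4
  ρ[u/y](S) → 4
  π[c](ρ[u/y](S)) → 4
  σ[c>=4](π[c](ρ[u/y](S))) → 3
  R → 3
  ρ[c/g](R) → 3
  π[c](ρ[c/g](R)) → 3
  (σ[c>=4](π[c](ρ[u/y](S))) − π[c](ρ[c/g](R))) → 1

== RESULT ==
c
6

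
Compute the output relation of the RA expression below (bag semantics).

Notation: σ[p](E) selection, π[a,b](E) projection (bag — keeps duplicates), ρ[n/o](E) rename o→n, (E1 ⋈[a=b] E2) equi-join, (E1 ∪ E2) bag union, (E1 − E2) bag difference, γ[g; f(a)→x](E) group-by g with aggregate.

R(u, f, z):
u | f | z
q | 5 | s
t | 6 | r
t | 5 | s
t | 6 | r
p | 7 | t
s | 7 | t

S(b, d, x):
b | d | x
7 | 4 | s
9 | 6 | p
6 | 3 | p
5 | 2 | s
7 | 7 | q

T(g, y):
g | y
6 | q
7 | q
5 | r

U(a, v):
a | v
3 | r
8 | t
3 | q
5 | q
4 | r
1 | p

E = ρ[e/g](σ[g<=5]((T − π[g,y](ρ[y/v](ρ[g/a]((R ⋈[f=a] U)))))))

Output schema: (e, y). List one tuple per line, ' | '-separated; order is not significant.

Subexpression sizes:
  T → 3
  R → 6
  U → 6
  (R ⋈[f=a] U) → 2
  ρ[g/a]((R ⋈[f=a] U)) → 2
  ρ[y/v](ρ[g/a]((R ⋈[f=a] U))) → 2
  π[g,y](ρ[y/v](ρ[g/a]((R ⋈[f=a] U)))) → 2
  (T − π[g,y](ρ[y/v](ρ[g/a]((R ⋈[f=a] U))))) → 3
  σ[g<=5]((T − π[g,y](ρ[y/v](ρ[g/a]((R ⋈[f=a] U)))))) → 1
  ρ[e/g](σ[g<=5]((T − π[g,y](ρ[y/v](ρ[g/a]((R ⋈[f=a] U))))))) → 1

== RESULT ==
e | y
5 | r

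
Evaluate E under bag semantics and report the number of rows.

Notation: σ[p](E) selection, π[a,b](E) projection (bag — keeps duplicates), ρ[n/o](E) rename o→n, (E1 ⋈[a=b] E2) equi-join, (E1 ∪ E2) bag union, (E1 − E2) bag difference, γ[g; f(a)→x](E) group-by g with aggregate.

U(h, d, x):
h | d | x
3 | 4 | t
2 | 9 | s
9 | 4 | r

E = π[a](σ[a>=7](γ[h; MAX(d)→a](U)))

Row counts bottom-up:
  U → 3
  γ[h; MAX(d)→a](U) → 3
  σ[a>=7](γ[h; MAX(d)→a](U)) → 1
  π[a](σ[a>=7](γ[h; MAX(d)→a](U))) → 1

|E| = 1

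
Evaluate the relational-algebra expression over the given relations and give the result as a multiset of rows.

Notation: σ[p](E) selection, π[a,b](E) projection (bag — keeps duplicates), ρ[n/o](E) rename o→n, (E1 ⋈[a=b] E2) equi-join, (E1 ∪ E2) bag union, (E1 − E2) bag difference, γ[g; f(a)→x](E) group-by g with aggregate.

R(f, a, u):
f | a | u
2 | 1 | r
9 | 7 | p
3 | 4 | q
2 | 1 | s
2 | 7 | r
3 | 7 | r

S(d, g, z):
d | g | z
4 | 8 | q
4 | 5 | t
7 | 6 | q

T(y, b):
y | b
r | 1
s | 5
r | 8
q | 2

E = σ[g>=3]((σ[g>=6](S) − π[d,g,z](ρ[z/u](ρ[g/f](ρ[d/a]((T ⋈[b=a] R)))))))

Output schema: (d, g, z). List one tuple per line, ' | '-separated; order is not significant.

Per-node cardinality:
  S → 3
  σ[g>=6](S) → 2
  T → 4
  R → 6
  (T ⋈[b=a] R) → 2
  ρ[d/a]((T ⋈[b=a] R)) → 2
  ρ[g/f](ρ[d/a]((T ⋈[b=a] R))) → 2
  ρ[z/u](ρ[g/f](ρ[d/a]((T ⋈[b=a] R)))) → 2
  π[d,g,z](ρ[z/u](ρ[g/f](ρ[d/a]((T ⋈[b=a] R))))) → 2
  (σ[g>=6](S) − π[d,g,z](ρ[z/u](ρ[g/f](ρ[d/a]((T ⋈[b=a] R)))))) → 2
  σ[g>=3]((σ[g>=6](S) − π[d,g,z](ρ[z/u](ρ[g/f](ρ[d/a]((T ⋈[b=a] R))))))) → 2

== RESULT ==
d | g | z
4 | 8 | q
7 | 6 | q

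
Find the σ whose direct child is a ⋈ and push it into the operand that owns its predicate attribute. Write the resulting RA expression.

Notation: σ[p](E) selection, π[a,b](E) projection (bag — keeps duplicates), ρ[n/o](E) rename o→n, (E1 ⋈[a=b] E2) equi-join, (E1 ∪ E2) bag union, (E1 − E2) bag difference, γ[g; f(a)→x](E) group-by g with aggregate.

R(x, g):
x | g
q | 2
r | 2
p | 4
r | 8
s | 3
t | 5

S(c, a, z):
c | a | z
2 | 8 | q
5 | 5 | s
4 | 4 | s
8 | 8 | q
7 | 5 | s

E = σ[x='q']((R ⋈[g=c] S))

σ filters on x, owned by the left side.
E' = (σ[x='q'](R) ⋈[g=c] S)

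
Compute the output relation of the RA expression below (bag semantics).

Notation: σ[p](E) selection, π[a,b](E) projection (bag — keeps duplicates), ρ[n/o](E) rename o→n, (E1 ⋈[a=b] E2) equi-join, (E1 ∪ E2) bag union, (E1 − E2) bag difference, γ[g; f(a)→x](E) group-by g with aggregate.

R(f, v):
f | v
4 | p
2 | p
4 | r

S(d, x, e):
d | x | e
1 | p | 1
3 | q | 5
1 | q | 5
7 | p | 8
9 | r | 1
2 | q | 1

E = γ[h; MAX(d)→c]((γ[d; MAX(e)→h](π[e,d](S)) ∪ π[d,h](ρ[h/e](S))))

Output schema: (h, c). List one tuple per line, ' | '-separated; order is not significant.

Row counts bottom-up:
  S → 6
  π[e,d](S) → 6
  γ[d; MAX(e)→h](π[e,d](S)) → 5
  S → 6
  ρ[h/e](S) → 6
  π[d,h](ρ[h/e](S)) → 6
  (γ[d; MAX(e)→h](π[e,d](S)) ∪ π[d,h](ρ[h/e](S))) → 11
  γ[h; MAX(d)→c]((γ[d; MAX(e)→h](π[e,d](S)) ∪ π[d,h](ρ[h/e](S)))) → 3

== RESULT ==
h | c
1 | 9
5 | 3
8 | 7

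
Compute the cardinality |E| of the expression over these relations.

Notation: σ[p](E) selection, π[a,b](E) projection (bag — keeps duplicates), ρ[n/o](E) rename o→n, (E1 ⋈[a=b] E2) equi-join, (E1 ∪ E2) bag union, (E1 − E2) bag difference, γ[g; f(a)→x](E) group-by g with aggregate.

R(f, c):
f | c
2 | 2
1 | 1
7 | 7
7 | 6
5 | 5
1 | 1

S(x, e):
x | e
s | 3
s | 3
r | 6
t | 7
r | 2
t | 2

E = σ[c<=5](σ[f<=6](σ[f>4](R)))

Row counts bottom-up:
  R → 6
  σ[f>4](R) → 3
  σ[f<=6](σ[f>4](R)) → 1
  σ[c<=5](σ[f<=6](σ[f>4](R))) → 1

|E| = 1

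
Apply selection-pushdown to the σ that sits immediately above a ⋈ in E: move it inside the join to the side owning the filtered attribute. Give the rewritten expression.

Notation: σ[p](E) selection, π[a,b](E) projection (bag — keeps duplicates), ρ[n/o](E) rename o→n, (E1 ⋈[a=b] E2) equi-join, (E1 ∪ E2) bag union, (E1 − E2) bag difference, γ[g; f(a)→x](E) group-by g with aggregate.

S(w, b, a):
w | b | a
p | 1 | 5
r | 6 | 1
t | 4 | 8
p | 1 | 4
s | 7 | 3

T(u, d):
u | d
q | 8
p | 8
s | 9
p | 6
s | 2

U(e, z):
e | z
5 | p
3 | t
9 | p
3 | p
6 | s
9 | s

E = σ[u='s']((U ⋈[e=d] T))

σ filters on u, owned by the right side.
E' = (U ⋈[e=d] σ[u='s'](T))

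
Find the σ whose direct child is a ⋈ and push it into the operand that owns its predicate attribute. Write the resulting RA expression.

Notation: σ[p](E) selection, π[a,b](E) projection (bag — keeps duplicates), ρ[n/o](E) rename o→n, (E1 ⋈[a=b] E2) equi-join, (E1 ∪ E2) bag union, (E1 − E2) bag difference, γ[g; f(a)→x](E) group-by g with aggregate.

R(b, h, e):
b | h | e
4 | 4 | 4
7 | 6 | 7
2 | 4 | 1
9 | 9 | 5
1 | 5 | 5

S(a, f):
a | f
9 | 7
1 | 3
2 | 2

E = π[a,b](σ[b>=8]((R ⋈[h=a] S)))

σ filters on b, owned by the left side.
E' = π[a,b]((σ[b>=8](R) ⋈[h=a] S))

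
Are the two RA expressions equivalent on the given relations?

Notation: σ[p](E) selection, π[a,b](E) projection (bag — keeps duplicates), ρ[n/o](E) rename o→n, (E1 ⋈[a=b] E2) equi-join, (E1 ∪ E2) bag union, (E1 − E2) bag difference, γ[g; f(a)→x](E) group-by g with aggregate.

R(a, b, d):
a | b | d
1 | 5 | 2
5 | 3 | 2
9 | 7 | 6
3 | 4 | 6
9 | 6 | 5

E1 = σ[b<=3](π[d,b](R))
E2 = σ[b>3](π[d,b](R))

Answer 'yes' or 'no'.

E1 per-node cardinality:
  R → 5
  π[d,b](R) → 5
  σ[b<=3](π[d,b](R)) → 1
E2 per-node cardinality:
  R → 5
  π[d,b](R) → 5
  σ[b>3](π[d,b](R)) → 4

E1 result:
d | b
2 | 3
E2 result:
d | b
2 | 5
5 | 6
6 | 4
6 | 7
Witness: (2, 3) appears 1× in E1 but 0× in E2.

no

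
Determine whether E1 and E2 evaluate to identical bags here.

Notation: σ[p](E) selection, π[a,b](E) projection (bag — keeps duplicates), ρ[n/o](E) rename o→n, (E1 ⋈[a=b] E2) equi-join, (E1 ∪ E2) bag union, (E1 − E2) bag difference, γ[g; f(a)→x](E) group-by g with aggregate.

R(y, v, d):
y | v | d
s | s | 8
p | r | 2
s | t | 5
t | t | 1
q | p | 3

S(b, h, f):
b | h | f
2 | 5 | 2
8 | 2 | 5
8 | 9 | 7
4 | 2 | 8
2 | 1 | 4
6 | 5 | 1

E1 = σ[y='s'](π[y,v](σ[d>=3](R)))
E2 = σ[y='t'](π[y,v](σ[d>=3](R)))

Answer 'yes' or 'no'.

E1 subexpression sizes:
  R → 5
  σ[d>=3](R) → 3
  π[y,v](σ[d>=3](R)) → 3
  σ[y='s'](π[y,v](σ[d>=3](R))) → 2
E2 subexpression sizes:
  R → 5
  σ[d>=3](R) → 3
  π[y,v](σ[d>=3](R)) → 3
  σ[y='t'](π[y,v](σ[d>=3](R))) → 0

E1 result:
y | v
s | s
s | t
E2 result:
y | v
(0 rows)
Witness: ('s', 's') appears 1× in E1 but 0× in E2.

no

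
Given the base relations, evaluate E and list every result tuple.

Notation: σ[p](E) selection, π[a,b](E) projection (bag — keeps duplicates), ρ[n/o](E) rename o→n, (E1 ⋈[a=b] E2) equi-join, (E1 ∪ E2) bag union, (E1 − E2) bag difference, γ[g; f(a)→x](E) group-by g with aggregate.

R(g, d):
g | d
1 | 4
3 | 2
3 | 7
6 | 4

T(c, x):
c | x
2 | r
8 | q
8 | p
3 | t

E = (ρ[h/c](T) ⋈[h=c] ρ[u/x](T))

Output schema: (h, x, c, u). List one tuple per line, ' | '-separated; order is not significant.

Stepwise |·|:
  T → 4
  ρ[h/c](T) → 4
  T → 4
  ρ[u/x](T) → 4
  (ρ[h/c](T) ⋈[h=c] ρ[u/x](T)) → 6

== RESULT ==
h | x | c | u
2 | r | 2 | r
3 | t | 3 | t
8 | p | 8 | p
8 | p | 8 | q
8 | q | 8 | p
8 | q | 8 | q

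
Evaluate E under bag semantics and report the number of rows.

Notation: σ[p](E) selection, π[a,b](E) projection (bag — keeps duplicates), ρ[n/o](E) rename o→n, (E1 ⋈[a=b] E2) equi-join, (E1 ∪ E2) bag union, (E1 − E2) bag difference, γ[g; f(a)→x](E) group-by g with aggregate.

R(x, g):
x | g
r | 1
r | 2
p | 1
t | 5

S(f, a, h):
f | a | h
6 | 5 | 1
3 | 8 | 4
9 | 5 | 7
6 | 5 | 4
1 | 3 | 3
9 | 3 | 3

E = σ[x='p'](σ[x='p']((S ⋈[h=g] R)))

Per-node cardinality:
  S → 6
  R → 4
  (S ⋈[h=g] R) → 2
  σ[x='p']((S ⋈[h=g] R)) → 1
  σ[x='p'](σ[x='p']((S ⋈[h=g] R))) → 1

|E| = 1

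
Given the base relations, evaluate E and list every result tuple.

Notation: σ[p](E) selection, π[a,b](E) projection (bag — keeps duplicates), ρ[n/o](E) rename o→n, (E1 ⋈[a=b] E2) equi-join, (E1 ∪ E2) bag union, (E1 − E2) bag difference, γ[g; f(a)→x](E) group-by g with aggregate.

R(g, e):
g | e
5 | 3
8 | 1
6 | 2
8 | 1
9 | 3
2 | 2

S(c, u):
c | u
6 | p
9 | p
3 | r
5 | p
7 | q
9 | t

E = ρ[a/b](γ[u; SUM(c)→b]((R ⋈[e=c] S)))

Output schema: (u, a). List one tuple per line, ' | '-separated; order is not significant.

Stepwise |·|:
  R → 6
  S → 6
  (R ⋈[e=c] S) → 2
  γ[u; SUM(c)→b]((R ⋈[e=c] S)) → 1
  ρ[a/b](γ[u; SUM(c)→b]((R ⋈[e=c] S))) → 1

== RESULT ==
u | a
r | 6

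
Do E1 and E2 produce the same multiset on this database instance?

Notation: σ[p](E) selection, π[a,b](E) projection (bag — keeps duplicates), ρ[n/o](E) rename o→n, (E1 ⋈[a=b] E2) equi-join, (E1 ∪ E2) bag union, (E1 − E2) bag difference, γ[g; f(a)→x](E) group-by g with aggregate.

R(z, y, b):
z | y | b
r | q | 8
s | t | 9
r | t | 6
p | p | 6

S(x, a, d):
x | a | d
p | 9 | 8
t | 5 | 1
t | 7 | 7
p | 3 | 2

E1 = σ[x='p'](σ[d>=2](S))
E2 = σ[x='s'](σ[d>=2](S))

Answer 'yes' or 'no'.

E1 subexpression sizes:
  S → 4
  σ[d>=2](S) → 3
  σ[x='p'](σ[d>=2](S)) → 2
E2 subexpression sizes:
  S → 4
  σ[d>=2](S) → 3
  σ[x='s'](σ[d>=2](S)) → 0

E1 result:
x | a | d
p | 3 | 2
p | 9 | 8
E2 result:
x | a | d
(0 rows)
Witness: ('p', 9, 8) appears 1× in E1 but 0× in E2.

no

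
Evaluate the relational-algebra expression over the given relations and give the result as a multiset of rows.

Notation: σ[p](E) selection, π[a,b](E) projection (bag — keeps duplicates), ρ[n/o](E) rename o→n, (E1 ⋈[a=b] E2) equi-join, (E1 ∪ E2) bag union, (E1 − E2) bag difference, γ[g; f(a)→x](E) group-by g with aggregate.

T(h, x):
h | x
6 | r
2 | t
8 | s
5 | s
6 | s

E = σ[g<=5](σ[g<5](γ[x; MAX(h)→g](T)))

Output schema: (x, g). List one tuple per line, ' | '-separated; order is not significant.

Stepwise |·|:
  T → 5
  γ[x; MAX(h)→g](T) → 3
  σ[g<5](γ[x; MAX(h)→g](T)) → 1
  σ[g<=5](σ[g<5](γ[x; MAX(h)→g](T))) → 1

== RESULT ==
x | g
t | 2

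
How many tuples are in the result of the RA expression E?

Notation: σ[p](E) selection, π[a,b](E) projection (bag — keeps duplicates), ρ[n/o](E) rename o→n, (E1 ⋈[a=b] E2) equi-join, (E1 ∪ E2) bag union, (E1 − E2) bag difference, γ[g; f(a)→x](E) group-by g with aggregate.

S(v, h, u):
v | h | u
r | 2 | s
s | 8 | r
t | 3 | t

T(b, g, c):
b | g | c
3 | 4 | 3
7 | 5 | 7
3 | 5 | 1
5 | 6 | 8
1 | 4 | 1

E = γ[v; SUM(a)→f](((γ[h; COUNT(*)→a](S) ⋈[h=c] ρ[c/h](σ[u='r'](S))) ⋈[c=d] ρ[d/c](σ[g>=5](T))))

Stepwise |·|:
  S → 3
  γ[h; COUNT(*)→a](S) → 3
  S → 3
  σ[u='r'](S) → 1
  ρ[c/h](σ[u='r'](S)) → 1
  (γ[h; COUNT(*)→a](S) ⋈[h=c] ρ[c/h](σ[u='r'](S))) → 1
  T → 5
  σ[g>=5](T) → 3
  ρ[d/c](σ[g>=5](T)) → 3
  ((γ[h; COUNT(*)→a](S) ⋈[h=c] ρ[c/h](σ[u='r'](S))) ⋈[c=d] ρ[d/c](σ[g>=5](T))) → 1
  γ[v; SUM(a)→f](((γ[h; COUNT(*)→a](S) ⋈[h=c] ρ[c/h](σ[u='r'](S))) ⋈[c=d] ρ[d/c](σ[g>=5](T)))) → 1

|E| = 1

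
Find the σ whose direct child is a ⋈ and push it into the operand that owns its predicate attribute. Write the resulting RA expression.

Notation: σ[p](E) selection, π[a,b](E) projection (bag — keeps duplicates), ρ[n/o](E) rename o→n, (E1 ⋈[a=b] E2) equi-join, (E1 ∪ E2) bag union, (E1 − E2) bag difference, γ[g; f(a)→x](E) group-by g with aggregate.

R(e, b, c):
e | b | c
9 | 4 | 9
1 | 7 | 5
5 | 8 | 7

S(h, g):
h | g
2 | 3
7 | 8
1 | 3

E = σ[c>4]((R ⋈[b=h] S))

σ filters on c, owned by the left side.
E' = (σ[c>4](R) ⋈[b=h] S)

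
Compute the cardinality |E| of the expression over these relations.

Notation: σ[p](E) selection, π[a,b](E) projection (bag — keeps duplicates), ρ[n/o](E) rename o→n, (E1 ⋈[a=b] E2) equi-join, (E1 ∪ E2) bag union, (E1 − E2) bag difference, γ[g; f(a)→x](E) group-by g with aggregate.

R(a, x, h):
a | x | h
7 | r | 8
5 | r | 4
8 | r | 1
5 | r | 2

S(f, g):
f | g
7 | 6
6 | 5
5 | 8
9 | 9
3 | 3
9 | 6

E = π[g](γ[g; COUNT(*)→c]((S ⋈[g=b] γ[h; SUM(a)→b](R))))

Per-node cardinality:
  S → 6
  R → 4
  γ[h; SUM(a)→b](R) → 4
  (S ⋈[g=b] γ[h; SUM(a)→b](R)) → 3
  γ[g; COUNT(*)→c]((S ⋈[g=b] γ[h; SUM(a)→b](R))) → 2
  π[g](γ[g; COUNT(*)→c]((S ⋈[g=b] γ[h; SUM(a)→b](R)))) → 2

|E| = 2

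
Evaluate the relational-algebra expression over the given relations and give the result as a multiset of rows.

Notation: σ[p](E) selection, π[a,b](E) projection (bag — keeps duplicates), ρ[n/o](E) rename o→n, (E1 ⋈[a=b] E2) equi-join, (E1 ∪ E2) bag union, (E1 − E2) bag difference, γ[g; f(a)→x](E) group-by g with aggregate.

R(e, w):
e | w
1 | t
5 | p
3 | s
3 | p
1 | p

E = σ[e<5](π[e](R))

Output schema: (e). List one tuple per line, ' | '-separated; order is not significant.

Stepwise |·|:
  R → 5
  π[e](R) → 5
  σ[e<5](π[e](R)) → 4

== RESULT ==
e
1
1
3
3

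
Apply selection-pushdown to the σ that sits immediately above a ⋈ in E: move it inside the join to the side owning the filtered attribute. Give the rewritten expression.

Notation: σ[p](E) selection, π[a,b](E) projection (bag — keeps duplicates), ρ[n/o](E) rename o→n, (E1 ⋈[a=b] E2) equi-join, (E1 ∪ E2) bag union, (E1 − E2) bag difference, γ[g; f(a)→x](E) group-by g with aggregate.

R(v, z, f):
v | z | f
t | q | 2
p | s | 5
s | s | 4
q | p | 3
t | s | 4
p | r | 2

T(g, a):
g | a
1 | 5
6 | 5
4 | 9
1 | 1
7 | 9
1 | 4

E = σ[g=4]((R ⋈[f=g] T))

σ filters on g, owned by the right side.
E' = (R ⋈[f=g] σ[g=4](T))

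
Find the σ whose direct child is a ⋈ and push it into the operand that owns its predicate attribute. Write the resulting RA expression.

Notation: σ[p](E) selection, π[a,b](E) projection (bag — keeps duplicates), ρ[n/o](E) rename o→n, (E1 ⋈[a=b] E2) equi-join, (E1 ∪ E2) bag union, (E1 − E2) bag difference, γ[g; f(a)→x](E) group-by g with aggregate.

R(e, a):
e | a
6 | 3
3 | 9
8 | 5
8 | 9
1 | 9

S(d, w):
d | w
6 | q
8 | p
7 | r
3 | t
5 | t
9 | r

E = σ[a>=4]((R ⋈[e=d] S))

σ filters on a, owned by the left side.
E' = (σ[a>=4](R) ⋈[e=d] S)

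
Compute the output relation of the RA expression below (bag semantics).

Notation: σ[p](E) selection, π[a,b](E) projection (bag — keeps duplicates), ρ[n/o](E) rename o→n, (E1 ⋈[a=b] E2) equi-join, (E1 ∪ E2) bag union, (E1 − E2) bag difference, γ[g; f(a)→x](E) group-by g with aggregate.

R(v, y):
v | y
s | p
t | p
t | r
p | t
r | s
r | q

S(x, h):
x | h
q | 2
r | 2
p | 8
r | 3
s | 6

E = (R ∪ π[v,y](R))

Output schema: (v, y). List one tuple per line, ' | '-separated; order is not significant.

Row counts bottom-up:
  R → 6
  R → 6
  π[v,y](R) → 6
  (R ∪ π[v,y](R)) → 12

== RESULT ==
v | y
p | t
p | t
r | q
r | q
r | s
r | s
s | p
s | p
t | p
t | p
t | r
t | r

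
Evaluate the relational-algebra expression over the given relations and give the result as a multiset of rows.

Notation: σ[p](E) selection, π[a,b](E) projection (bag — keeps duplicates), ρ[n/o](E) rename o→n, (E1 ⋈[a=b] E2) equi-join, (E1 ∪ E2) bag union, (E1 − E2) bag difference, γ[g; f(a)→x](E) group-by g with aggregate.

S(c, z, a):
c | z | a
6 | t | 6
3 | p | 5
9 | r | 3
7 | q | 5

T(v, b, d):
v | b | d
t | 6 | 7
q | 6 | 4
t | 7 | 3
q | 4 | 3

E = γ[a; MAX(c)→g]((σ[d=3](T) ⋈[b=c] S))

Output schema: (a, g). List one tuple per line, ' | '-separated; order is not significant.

Subexpression sizes:
  T → 4
  σ[d=3](T) → 2
  S → 4
  (σ[d=3](T) ⋈[b=c] S) → 1
  γ[a; MAX(c)→g]((σ[d=3](T) ⋈[b=c] S)) → 1

== RESULT ==
a | g
5 | 7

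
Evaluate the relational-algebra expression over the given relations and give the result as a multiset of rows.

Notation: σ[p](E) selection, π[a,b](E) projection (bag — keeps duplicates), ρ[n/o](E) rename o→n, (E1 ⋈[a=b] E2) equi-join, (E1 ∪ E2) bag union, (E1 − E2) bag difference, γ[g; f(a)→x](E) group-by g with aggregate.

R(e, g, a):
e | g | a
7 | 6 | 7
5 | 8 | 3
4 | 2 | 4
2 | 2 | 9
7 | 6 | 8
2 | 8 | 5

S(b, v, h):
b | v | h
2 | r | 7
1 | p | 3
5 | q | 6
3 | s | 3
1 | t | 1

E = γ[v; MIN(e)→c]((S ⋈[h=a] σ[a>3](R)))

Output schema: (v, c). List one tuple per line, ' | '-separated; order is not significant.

Per-node cardinality:
  S → 5
  R → 6
  σ[a>3](R) → 5
  (S ⋈[h=a] σ[a>3](R)) → 1
  γ[v; MIN(e)→c]((S ⋈[h=a] σ[a>3](R))) → 1

== RESULT ==
v | c
r | 7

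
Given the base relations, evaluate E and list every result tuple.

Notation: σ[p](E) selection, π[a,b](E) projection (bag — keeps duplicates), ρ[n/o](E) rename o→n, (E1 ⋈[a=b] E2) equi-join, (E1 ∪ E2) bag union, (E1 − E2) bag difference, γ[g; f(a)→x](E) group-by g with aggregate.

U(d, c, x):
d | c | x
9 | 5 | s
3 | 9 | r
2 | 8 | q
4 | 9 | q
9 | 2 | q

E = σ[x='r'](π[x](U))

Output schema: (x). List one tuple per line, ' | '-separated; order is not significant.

Row counts bottom-up:
  U → 5
  π[x](U) → 5
  σ[x='r'](π[x](U)) → 1

== RESULT ==
x
r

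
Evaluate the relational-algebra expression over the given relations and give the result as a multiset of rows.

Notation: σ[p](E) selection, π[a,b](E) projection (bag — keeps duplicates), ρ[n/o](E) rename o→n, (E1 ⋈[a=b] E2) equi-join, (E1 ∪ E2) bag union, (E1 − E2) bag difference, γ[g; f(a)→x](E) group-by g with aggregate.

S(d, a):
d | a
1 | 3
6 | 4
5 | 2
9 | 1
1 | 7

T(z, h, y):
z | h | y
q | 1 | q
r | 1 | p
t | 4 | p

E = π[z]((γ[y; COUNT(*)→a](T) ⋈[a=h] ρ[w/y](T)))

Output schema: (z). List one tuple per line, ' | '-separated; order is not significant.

Row counts bottom-up:
  T → 3
  γ[y; COUNT(*)→a](T) → 2
  T → 3
  ρ[w/y](T) → 3
  (γ[y; COUNT(*)→a](T) ⋈[a=h] ρ[w/y](T)) → 2
  π[z]((γ[y; COUNT(*)→a](T) ⋈[a=h] ρ[w/y](T))) → 2

== RESULT ==
z
q
r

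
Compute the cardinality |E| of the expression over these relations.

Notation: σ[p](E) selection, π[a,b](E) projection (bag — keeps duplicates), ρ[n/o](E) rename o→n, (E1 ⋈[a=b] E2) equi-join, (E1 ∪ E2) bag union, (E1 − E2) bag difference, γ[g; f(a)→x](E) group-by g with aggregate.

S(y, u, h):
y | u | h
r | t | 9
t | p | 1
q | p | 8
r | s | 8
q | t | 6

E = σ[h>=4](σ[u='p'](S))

Subexpression sizes:
  S → 5
  σ[u='p'](S) → 2
  σ[h>=4](σ[u='p'](S)) → 1

|E| = 1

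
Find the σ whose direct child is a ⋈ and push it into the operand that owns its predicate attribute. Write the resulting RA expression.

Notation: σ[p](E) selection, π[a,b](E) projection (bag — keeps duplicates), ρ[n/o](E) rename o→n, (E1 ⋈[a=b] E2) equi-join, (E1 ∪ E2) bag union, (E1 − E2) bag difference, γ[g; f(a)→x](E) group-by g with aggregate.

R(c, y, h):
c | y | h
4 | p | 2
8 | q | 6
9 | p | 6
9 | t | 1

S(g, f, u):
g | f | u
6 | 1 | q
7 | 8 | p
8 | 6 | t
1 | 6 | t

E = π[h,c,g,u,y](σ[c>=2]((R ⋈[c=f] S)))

σ filters on c, owned by the left side.
E' = π[h,c,g,u,y]((σ[c>=2](R) ⋈[c=f] S))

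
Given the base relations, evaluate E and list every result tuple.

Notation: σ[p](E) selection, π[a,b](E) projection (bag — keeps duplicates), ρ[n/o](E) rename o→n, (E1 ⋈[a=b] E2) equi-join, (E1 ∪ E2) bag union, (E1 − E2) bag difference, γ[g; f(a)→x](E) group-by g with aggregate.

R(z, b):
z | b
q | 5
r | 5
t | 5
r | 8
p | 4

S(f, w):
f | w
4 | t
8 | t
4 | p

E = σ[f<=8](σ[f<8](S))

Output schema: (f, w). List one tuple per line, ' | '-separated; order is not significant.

Per-node cardinality:
  S → 3
  σ[f<8](S) → 2
  σ[f<=8](σ[f<8](S)) → 2

== RESULT ==
f | w
4 | p
4 | t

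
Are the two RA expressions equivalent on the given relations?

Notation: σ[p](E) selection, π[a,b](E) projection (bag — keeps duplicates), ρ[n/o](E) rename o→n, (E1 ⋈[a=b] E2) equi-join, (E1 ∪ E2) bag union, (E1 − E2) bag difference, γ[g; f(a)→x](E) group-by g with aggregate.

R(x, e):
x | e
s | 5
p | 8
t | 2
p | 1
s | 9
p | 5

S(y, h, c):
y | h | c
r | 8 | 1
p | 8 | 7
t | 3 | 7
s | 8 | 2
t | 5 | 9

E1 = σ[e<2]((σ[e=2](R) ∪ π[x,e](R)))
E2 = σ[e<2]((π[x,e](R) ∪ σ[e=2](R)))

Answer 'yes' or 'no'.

E1 stepwise |·|:
  R → 6
  σ[e=2](R) → 1
  R → 6
  π[x,e](R) → 6
  (σ[e=2](R) ∪ π[x,e](R)) → 7
  σ[e<2]((σ[e=2](R) ∪ π[x,e](R))) → 1
E2 stepwise |·|:
  R → 6
  π[x,e](R) → 6
  R → 6
  σ[e=2](R) → 1
  (π[x,e](R) ∪ σ[e=2](R)) → 7
  σ[e<2]((π[x,e](R) ∪ σ[e=2](R))) → 1

E1 and E2 produce the same multiset:
x | e
p | 1

yes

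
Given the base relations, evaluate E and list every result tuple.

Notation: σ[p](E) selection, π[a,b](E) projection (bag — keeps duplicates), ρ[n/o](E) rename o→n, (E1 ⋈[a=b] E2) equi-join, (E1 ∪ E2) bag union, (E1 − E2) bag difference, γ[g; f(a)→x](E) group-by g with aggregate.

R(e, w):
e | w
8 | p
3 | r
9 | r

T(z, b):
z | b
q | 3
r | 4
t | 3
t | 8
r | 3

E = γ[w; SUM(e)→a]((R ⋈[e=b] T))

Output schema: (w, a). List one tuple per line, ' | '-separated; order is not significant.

Row counts bottom-up:
  R → 3
  T → 5
  (R ⋈[e=b] T) → 4
  γ[w; SUM(e)→a]((R ⋈[e=b] T)) → 2

== RESULT ==
w | a
p | 8
r | 9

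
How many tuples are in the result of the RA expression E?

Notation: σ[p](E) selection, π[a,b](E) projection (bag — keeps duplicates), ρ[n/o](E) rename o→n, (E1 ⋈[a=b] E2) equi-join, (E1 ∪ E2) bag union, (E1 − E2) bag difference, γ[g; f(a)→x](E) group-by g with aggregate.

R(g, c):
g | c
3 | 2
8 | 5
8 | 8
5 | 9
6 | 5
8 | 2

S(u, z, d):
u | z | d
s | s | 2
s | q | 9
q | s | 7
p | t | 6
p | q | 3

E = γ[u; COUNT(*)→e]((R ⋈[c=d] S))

Per-node cardinality:
  R → 6
  S → 5
  (R ⋈[c=d] S) → 3
  γ[u; COUNT(*)→e]((R ⋈[c=d] S)) → 1

|E| = 1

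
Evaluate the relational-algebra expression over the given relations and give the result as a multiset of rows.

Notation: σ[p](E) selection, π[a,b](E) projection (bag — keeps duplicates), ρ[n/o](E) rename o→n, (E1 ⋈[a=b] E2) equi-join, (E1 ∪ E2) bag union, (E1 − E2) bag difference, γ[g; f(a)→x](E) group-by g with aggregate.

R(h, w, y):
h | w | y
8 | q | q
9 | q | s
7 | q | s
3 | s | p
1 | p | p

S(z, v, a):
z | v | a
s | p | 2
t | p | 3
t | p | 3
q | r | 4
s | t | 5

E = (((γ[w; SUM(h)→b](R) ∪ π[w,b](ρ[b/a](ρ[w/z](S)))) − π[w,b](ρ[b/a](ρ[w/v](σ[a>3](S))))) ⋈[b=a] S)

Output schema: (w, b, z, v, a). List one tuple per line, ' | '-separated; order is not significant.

Row counts bottom-up:
  R → 5
  γ[w; SUM(h)→b](R) → 3
  S → 5
  ρ[w/z](S) → 5
  ρ[b/a](ρ[w/z](S)) → 5
  π[w,b](ρ[b/a](ρ[w/z](S))) → 5
  (γ[w; SUM(h)→b](R) ∪ π[w,b](ρ[b/a](ρ[w/z](S)))) → 8
  S → 5
  σ[a>3](S) → 2
  ρ[w/v](σ[a>3](S)) → 2
  ρ[b/a](ρ[w/v](σ[a>3](S))) → 2
  π[w,b](ρ[b/a](ρ[w/v](σ[a>3](S)))) → 2
  ((γ[w; SUM(h)→b](R) ∪ π[w,b](ρ[b/a](ρ[w/z](S)))) − π[w,b](ρ[b/a](ρ[w/v](σ[a>3](S))))) → 8
  S → 5
  (((γ[w; SUM(h)→b](R) ∪ π[w,b](ρ[b/a](ρ[w/z](S)))) − π[w,b](ρ[b/a](ρ[w/v](σ[a>3](S))))) ⋈[b=a] S) → 9

== RESULT ==
w | b | z | v | a
q | 4 | q | r | 4
s | 2 | s | p | 2
s | 3 | t | p | 3
s | 3 | t | p | 3
s | 5 | s | t | 5
t | 3 | t | p | 3
t | 3 | t | p | 3
t | 3 | t | p | 3
t | 3 | t | p | 3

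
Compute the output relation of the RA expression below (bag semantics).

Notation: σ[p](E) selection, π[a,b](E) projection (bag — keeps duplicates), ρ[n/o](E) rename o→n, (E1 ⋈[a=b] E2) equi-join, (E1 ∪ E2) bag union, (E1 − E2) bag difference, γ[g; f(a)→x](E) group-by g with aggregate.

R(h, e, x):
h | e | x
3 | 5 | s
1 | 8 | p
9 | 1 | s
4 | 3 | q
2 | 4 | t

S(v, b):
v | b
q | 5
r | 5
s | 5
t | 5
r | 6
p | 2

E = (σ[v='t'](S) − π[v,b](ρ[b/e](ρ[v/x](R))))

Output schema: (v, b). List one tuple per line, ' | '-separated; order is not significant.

Per-node cardinality:
  S → 6
  σ[v='t'](S) → 1
  R → 5
  ρ[v/x](R) → 5
  ρ[b/e](ρ[v/x](R)) → 5
  π[v,b](ρ[b/e](ρ[v/x](R))) → 5
  (σ[v='t'](S) − π[v,b](ρ[b/e](ρ[v/x](R)))) → 1

== RESULT ==
v | b
t | 5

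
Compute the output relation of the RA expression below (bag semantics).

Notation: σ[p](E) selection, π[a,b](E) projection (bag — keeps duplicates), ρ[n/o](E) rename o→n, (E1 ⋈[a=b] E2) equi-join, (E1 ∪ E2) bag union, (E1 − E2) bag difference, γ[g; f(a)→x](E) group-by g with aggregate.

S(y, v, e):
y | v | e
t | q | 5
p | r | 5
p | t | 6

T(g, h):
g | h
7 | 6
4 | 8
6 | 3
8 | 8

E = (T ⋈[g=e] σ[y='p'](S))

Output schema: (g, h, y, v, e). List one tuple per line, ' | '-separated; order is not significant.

Per-node cardinality:
  T → 4
  S → 3
  σ[y='p'](S) → 2
  (T ⋈[g=e] σ[y='p'](S)) → 1

== RESULT ==
g | h | y | v | e
6 | 3 | p | t | 6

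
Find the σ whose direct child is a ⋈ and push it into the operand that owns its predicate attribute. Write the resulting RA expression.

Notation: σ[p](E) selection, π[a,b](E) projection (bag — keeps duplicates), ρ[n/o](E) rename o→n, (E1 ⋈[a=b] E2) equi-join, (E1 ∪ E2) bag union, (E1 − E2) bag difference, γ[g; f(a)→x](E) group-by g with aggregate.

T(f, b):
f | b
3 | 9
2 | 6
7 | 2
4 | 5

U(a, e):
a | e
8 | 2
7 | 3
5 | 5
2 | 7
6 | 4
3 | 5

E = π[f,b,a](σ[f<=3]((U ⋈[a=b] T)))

σ filters on f, owned by the right side.
E' = π[f,b,a]((U ⋈[a=b] σ[f<=3](T)))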